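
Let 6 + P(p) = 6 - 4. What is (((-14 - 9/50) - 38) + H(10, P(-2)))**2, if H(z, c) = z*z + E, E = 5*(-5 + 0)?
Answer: 1301881/2500 ≈ 520.75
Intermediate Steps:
E = -25 (E = 5*(-5) = -25)
P(p) = -4 (P(p) = -6 + (6 - 4) = -6 + 2 = -4)
H(z, c) = -25 + z**2 (H(z, c) = z*z - 25 = z**2 - 25 = -25 + z**2)
(((-14 - 9/50) - 38) + H(10, P(-2)))**2 = (((-14 - 9/50) - 38) + (-25 + 10**2))**2 = (((-14 - 9*1/50) - 38) + (-25 + 100))**2 = (((-14 - 9/50) - 38) + 75)**2 = ((-709/50 - 38) + 75)**2 = (-2609/50 + 75)**2 = (1141/50)**2 = 1301881/2500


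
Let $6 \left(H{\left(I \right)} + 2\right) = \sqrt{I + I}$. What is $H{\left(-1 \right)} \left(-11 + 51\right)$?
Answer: $-80 + \frac{20 i \sqrt{2}}{3} \approx -80.0 + 9.4281 i$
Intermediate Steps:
$H{\left(I \right)} = -2 + \frac{\sqrt{2} \sqrt{I}}{6}$ ($H{\left(I \right)} = -2 + \frac{\sqrt{I + I}}{6} = -2 + \frac{\sqrt{2 I}}{6} = -2 + \frac{\sqrt{2} \sqrt{I}}{6}$)
$H{\left(-1 \right)} \left(-11 + 51\right) = \left(-2 + \frac{\sqrt{2} \sqrt{-1}}{6}\right) \left(-11 + 51\right) = \left(-2 + \frac{\sqrt{2} i}{6}\right) 40 = \left(-2 + \frac{i \sqrt{2}}{6}\right) 40 = -80 + \frac{20 i \sqrt{2}}{3}$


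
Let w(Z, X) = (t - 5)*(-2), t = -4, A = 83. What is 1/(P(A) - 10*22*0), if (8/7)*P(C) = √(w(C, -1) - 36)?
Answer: -4*I*√2/21 ≈ -0.26937*I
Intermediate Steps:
w(Z, X) = 18 (w(Z, X) = (-4 - 5)*(-2) = -9*(-2) = 18)
P(C) = 21*I*√2/8 (P(C) = 7*√(18 - 36)/8 = 7*√(-18)/8 = 7*(3*I*√2)/8 = 21*I*√2/8)
1/(P(A) - 10*22*0) = 1/(21*I*√2/8 - 10*22*0) = 1/(21*I*√2/8 - 220*0) = 1/(21*I*√2/8 + 0) = 1/(21*I*√2/8) = -4*I*√2/21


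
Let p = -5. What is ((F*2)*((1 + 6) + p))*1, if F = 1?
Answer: 4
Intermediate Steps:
((F*2)*((1 + 6) + p))*1 = ((1*2)*((1 + 6) - 5))*1 = (2*(7 - 5))*1 = (2*2)*1 = 4*1 = 4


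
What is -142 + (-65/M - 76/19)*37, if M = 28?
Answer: -10525/28 ≈ -375.89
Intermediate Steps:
-142 + (-65/M - 76/19)*37 = -142 + (-65/28 - 76/19)*37 = -142 + (-65*1/28 - 76*1/19)*37 = -142 + (-65/28 - 4)*37 = -142 - 177/28*37 = -142 - 6549/28 = -10525/28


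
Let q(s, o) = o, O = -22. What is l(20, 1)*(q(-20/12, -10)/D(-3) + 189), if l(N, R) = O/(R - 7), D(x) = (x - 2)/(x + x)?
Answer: 649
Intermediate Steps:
D(x) = (-2 + x)/(2*x) (D(x) = (-2 + x)/((2*x)) = (-2 + x)*(1/(2*x)) = (-2 + x)/(2*x))
l(N, R) = -22/(-7 + R) (l(N, R) = -22/(R - 7) = -22/(-7 + R))
l(20, 1)*(q(-20/12, -10)/D(-3) + 189) = (-22/(-7 + 1))*(-10*(-6/(-2 - 3)) + 189) = (-22/(-6))*(-10/((½)*(-⅓)*(-5)) + 189) = (-22*(-⅙))*(-10/⅚ + 189) = 11*(-10*6/5 + 189)/3 = 11*(-12 + 189)/3 = (11/3)*177 = 649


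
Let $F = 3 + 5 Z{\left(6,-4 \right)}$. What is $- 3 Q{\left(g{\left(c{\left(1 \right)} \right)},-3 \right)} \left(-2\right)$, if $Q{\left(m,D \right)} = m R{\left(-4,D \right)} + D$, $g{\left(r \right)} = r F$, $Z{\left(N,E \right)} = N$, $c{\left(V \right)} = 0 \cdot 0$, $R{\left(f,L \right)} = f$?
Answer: $-18$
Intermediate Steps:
$c{\left(V \right)} = 0$
$F = 33$ ($F = 3 + 5 \cdot 6 = 3 + 30 = 33$)
$g{\left(r \right)} = 33 r$ ($g{\left(r \right)} = r 33 = 33 r$)
$Q{\left(m,D \right)} = D - 4 m$ ($Q{\left(m,D \right)} = m \left(-4\right) + D = - 4 m + D = D - 4 m$)
$- 3 Q{\left(g{\left(c{\left(1 \right)} \right)},-3 \right)} \left(-2\right) = - 3 \left(-3 - 4 \cdot 33 \cdot 0\right) \left(-2\right) = - 3 \left(-3 - 0\right) \left(-2\right) = - 3 \left(-3 + 0\right) \left(-2\right) = \left(-3\right) \left(-3\right) \left(-2\right) = 9 \left(-2\right) = -18$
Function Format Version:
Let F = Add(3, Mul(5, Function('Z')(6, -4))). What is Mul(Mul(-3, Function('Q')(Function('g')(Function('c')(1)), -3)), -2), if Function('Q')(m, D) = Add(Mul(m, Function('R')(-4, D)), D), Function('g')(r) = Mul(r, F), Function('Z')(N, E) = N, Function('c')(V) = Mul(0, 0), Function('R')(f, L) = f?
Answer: -18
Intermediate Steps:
Function('c')(V) = 0
F = 33 (F = Add(3, Mul(5, 6)) = Add(3, 30) = 33)
Function('g')(r) = Mul(33, r) (Function('g')(r) = Mul(r, 33) = Mul(33, r))
Function('Q')(m, D) = Add(D, Mul(-4, m)) (Function('Q')(m, D) = Add(Mul(m, -4), D) = Add(Mul(-4, m), D) = Add(D, Mul(-4, m)))
Mul(Mul(-3, Function('Q')(Function('g')(Function('c')(1)), -3)), -2) = Mul(Mul(-3, Add(-3, Mul(-4, Mul(33, 0)))), -2) = Mul(Mul(-3, Add(-3, Mul(-4, 0))), -2) = Mul(Mul(-3, Add(-3, 0)), -2) = Mul(Mul(-3, -3), -2) = Mul(9, -2) = -18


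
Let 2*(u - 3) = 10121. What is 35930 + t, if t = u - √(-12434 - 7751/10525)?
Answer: 81987/2 - I*√55098628021/2105 ≈ 40994.0 - 111.51*I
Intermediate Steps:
u = 10127/2 (u = 3 + (½)*10121 = 3 + 10121/2 = 10127/2 ≈ 5063.5)
t = 10127/2 - I*√55098628021/2105 (t = 10127/2 - √(-12434 - 7751/10525) = 10127/2 - √(-130875601/10525) = 10127/2 - I*√55098628021/2105 ≈ 5063.5 - 111.51*I)
35930 + t = 35930 + (10127/2 - I*√55098628021/2105) = 81987/2 - I*√55098628021/2105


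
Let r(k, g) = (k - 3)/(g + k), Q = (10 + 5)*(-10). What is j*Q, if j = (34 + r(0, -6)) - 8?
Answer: -3975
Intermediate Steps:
Q = -150 (Q = 15*(-10) = -150)
r(k, g) = (-3 + k)/(g + k)
j = 53/2 (j = (34 + (-3 + 0)/(-6 + 0)) - 8 = (34 - 3/(-6)) - 8 = (34 - ⅙*(-3)) - 8 = (34 + ½) - 8 = 69/2 - 8 = 53/2 ≈ 26.500)
j*Q = (53/2)*(-150) = -3975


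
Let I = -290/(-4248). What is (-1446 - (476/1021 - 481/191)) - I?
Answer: -598116347999/414203364 ≈ -1444.0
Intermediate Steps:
I = 145/2124 (I = -290*(-1/4248) = 145/2124 ≈ 0.068267)
(-1446 - (476/1021 - 481/191)) - I = (-1446 - (476/1021 - 481/191)) - 1*145/2124 = (-1446 - (476*(1/1021) - 481*1/191)) - 145/2124 = (-1446 - (476/1021 - 481/191)) - 145/2124 = (-1446 - 1*(-400185/195011)) - 145/2124 = (-1446 + 400185/195011) - 145/2124 = -281585721/195011 - 145/2124 = -598116347999/414203364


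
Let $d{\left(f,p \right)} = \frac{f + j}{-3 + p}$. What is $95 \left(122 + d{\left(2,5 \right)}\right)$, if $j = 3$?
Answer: $\frac{23655}{2} \approx 11828.0$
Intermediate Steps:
$d{\left(f,p \right)} = \frac{3 + f}{-3 + p}$ ($d{\left(f,p \right)} = \frac{f + 3}{-3 + p} = \frac{3 + f}{-3 + p}$)
$95 \left(122 + d{\left(2,5 \right)}\right) = 95 \left(122 + \frac{3 + 2}{-3 + 5}\right) = 95 \left(122 + \frac{1}{2} \cdot 5\right) = 95 \left(122 + \frac{5}{2}\right) = 95 \cdot \frac{249}{2} = \frac{23655}{2}$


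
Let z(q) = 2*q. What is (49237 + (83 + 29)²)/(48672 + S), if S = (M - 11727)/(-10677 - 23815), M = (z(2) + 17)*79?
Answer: 532737563/419701173 ≈ 1.2693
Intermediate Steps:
M = 1659 (M = (2*2 + 17)*79 = (4 + 17)*79 = 21*79 = 1659)
S = 2517/8623 (S = (1659 - 11727)/(-10677 - 23815) = -10068/(-34492) = -10068*(-1/34492) = 2517/8623 ≈ 0.29189)
(49237 + (83 + 29)²)/(48672 + S) = (49237 + (83 + 29)²)/(48672 + 2517/8623) = (49237 + 112²)/(419701173/8623) = (49237 + 12544)*(8623/419701173) = 61781*(8623/419701173) = 532737563/419701173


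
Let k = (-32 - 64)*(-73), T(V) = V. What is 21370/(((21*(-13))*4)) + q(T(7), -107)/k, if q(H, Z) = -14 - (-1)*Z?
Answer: -4163697/212576 ≈ -19.587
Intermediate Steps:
q(H, Z) = -14 + Z
k = 7008 (k = -96*(-73) = 7008)
21370/(((21*(-13))*4)) + q(T(7), -107)/k = 21370/(((21*(-13))*4)) + (-14 - 107)/7008 = 21370/((-273*4)) - 121*1/7008 = 21370/(-1092) - 121/7008 = 21370*(-1/1092) - 121/7008 = -10685/546 - 121/7008 = -4163697/212576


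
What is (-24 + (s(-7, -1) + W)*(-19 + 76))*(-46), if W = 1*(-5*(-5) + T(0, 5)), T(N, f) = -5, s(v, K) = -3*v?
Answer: -106398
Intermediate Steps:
W = 20 (W = 1*(-5*(-5) - 5) = 1*(25 - 5) = 1*20 = 20)
(-24 + (s(-7, -1) + W)*(-19 + 76))*(-46) = (-24 + (-3*(-7) + 20)*(-19 + 76))*(-46) = (-24 + (21 + 20)*57)*(-46) = (-24 + 41*57)*(-46) = (-24 + 2337)*(-46) = 2313*(-46) = -106398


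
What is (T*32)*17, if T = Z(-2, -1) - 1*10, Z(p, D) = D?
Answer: -5984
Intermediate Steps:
T = -11 (T = -1 - 1*10 = -1 - 10 = -11)
(T*32)*17 = -11*32*17 = -352*17 = -5984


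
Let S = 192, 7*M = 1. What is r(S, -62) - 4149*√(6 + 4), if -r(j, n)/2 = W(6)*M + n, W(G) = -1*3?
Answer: 874/7 - 4149*√10 ≈ -12995.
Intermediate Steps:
M = ⅐ (M = (⅐)*1 = ⅐ ≈ 0.14286)
W(G) = -3
r(j, n) = 6/7 - 2*n (r(j, n) = -2*(-3*⅐ + n) = -2*(-3/7 + n) = 6/7 - 2*n)
r(S, -62) - 4149*√(6 + 4) = (6/7 - 2*(-62)) - 4149*√(6 + 4) = (6/7 + 124) - 4149*√10 = 874/7 - 4149*√10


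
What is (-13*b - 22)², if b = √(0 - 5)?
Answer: -361 + 572*I*√5 ≈ -361.0 + 1279.0*I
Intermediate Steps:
b = I*√5 (b = √(-5) = I*√5 ≈ 2.2361*I)
(-13*b - 22)² = (-13*I*√5 - 22)² = (-22 - 13*I*√5)²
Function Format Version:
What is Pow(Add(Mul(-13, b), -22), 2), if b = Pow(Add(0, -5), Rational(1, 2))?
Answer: Add(-361, Mul(572, I, Pow(5, Rational(1, 2)))) ≈ Add(-361.00, Mul(1279.0, I))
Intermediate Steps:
b = Mul(I, Pow(5, Rational(1, 2))) (b = Pow(-5, Rational(1, 2)) = Mul(I, Pow(5, Rational(1, 2))) ≈ Mul(2.2361, I))
Pow(Add(Mul(-13, b), -22), 2) = Pow(Add(Mul(-13, Mul(I, Pow(5, Rational(1, 2)))), -22), 2) = Pow(Add(Mul(-13, I, Pow(5, Rational(1, 2))), -22), 2) = Pow(Add(-22, Mul(-13, I, Pow(5, Rational(1, 2)))), 2)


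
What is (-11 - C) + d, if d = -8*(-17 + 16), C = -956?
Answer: 953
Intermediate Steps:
d = 8 (d = -8*(-1) = 8)
(-11 - C) + d = (-11 - 1*(-956)) + 8 = (-11 + 956) + 8 = 945 + 8 = 953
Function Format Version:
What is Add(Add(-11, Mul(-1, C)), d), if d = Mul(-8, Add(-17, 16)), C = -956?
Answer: 953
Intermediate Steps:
d = 8 (d = Mul(-8, -1) = 8)
Add(Add(-11, Mul(-1, C)), d) = Add(Add(-11, Mul(-1, -956)), 8) = Add(Add(-11, 956), 8) = Add(945, 8) = 953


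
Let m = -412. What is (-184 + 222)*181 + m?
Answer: 6466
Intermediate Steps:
(-184 + 222)*181 + m = (-184 + 222)*181 - 412 = 38*181 - 412 = 6878 - 412 = 6466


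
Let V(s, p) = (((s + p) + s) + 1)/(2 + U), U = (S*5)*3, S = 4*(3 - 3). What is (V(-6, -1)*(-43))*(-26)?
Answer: -6708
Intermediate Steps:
S = 0 (S = 4*0 = 0)
U = 0 (U = (0*5)*3 = 0*3 = 0)
V(s, p) = ½ + s + p/2 (V(s, p) = (((s + p) + s) + 1)/(2 + 0) = (((p + s) + s) + 1)/2 = ((p + 2*s) + 1)*(½) = (1 + p + 2*s)*(½) = ½ + s + p/2)
(V(-6, -1)*(-43))*(-26) = ((½ - 6 + (½)*(-1))*(-43))*(-26) = ((½ - 6 - ½)*(-43))*(-26) = -6*(-43)*(-26) = 258*(-26) = -6708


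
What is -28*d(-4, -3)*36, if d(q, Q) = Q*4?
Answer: 12096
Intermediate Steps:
d(q, Q) = 4*Q
-28*d(-4, -3)*36 = -112*(-3)*36 = -28*(-12)*36 = 336*36 = 12096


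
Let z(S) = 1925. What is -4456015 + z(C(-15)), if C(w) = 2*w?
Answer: -4454090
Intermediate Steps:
-4456015 + z(C(-15)) = -4456015 + 1925 = -4454090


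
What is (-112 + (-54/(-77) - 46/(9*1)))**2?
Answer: 6507971584/480249 ≈ 13551.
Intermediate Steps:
(-112 + (-54/(-77) - 46/(9*1)))**2 = (-112 + (-54*(-1/77) - 46/9))**2 = (-112 + (54/77 - 46*1/9))**2 = (-112 + (54/77 - 46/9))**2 = (-112 - 3056/693)**2 = (-80672/693)**2 = 6507971584/480249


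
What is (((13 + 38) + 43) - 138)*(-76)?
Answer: 3344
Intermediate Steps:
(((13 + 38) + 43) - 138)*(-76) = ((51 + 43) - 138)*(-76) = (94 - 138)*(-76) = -44*(-76) = 3344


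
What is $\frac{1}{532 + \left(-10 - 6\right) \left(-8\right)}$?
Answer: $\frac{1}{660} \approx 0.0015152$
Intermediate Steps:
$\frac{1}{532 + \left(-10 - 6\right) \left(-8\right)} = \frac{1}{532 - -128} = \frac{1}{532 + 128} = \frac{1}{660}$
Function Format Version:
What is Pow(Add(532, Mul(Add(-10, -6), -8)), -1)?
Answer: Rational(1, 660) ≈ 0.0015152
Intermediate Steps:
Pow(Add(532, Mul(Add(-10, -6), -8)), -1) = Pow(Add(532, Mul(-16, -8)), -1) = Pow(Add(532, 128), -1) = Pow(660, -1) = Rational(1, 660)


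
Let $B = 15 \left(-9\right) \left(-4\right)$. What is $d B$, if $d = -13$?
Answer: $-7020$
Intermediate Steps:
$B = 540$ ($B = \left(-135\right) \left(-4\right) = 540$)
$d B = \left(-13\right) 540 = -7020$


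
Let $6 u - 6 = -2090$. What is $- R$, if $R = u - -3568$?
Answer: $- \frac{9662}{3} \approx -3220.7$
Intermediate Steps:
$u = - \frac{1042}{3}$ ($u = 1 + \frac{1}{6} \left(-2090\right) = 1 - \frac{1045}{3} = - \frac{1042}{3} \approx -347.33$)
$R = \frac{9662}{3}$ ($R = - \frac{1042}{3} - -3568 = - \frac{1042}{3} + 3568 = \frac{9662}{3} \approx 3220.7$)
$- R = \left(-1\right) \frac{9662}{3} = - \frac{9662}{3}$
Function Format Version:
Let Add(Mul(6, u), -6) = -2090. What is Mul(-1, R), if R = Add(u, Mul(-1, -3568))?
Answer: Rational(-9662, 3) ≈ -3220.7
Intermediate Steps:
u = Rational(-1042, 3) (u = Add(1, Mul(Rational(1, 6), -2090)) = Add(1, Rational(-1045, 3)) = Rational(-1042, 3) ≈ -347.33)
R = Rational(9662, 3) (R = Add(Rational(-1042, 3), Mul(-1, -3568)) = Add(Rational(-1042, 3), 3568) = Rational(9662, 3) ≈ 3220.7)
Mul(-1, R) = Mul(-1, Rational(9662, 3)) = Rational(-9662, 3)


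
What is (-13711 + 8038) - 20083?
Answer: -25756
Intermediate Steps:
(-13711 + 8038) - 20083 = -5673 - 20083 = -25756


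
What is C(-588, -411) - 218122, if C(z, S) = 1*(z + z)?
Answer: -219298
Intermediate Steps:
C(z, S) = 2*z (C(z, S) = 1*(2*z) = 2*z)
C(-588, -411) - 218122 = 2*(-588) - 218122 = -1176 - 218122 = -219298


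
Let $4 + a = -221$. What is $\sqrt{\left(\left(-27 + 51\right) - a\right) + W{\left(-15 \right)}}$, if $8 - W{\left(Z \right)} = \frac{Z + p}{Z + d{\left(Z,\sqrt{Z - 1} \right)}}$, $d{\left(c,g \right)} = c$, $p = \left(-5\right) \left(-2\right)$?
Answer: $\frac{\sqrt{9246}}{6} \approx 16.026$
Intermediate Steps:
$a = -225$ ($a = -4 - 221 = -225$)
$p = 10$
$W{\left(Z \right)} = 8 - \frac{10 + Z}{2 Z}$ ($W{\left(Z \right)} = 8 - \frac{Z + 10}{Z + Z} = 8 - \frac{10 + Z}{2 Z}$)
$\sqrt{\left(\left(-27 + 51\right) - a\right) + W{\left(-15 \right)}} = \sqrt{\left(\left(-27 + 51\right) - -225\right) + \left(\frac{15}{2} - \frac{5}{-15}\right)} = \sqrt{\left(24 + 225\right) + \left(\frac{15}{2} - - \frac{1}{3}\right)} = \sqrt{249 + \left(\frac{15}{2} + \frac{1}{3}\right)} = \sqrt{249 + \frac{47}{6}} = \sqrt{\frac{1541}{6}} = \frac{\sqrt{9246}}{6}$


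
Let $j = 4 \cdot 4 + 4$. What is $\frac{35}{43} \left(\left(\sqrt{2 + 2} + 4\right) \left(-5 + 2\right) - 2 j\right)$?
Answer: $- \frac{2030}{43} \approx -47.209$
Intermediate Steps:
$j = 20$ ($j = 16 + 4 = 20$)
$\frac{35}{43} \left(\left(\sqrt{2 + 2} + 4\right) \left(-5 + 2\right) - 2 j\right) = \frac{35}{43} \left(\left(\sqrt{2 + 2} + 4\right) \left(-5 + 2\right) - 40\right) = 35 \cdot \frac{1}{43} \left(\left(\sqrt{4} + 4\right) \left(-3\right) - 40\right) = \frac{35 \left(\left(2 + 4\right) \left(-3\right) - 40\right)}{43} = \frac{35 \left(6 \left(-3\right) - 40\right)}{43} = \frac{35 \left(-18 - 40\right)}{43} = \frac{35}{43} \left(-58\right) = - \frac{2030}{43}$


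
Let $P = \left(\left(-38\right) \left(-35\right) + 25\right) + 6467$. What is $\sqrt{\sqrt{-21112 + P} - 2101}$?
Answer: $\sqrt{-2101 + i \sqrt{13290}} \approx 1.2571 + 45.854 i$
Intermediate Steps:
$P = 7822$ ($P = \left(1330 + 25\right) + 6467 = 1355 + 6467 = 7822$)
$\sqrt{\sqrt{-21112 + P} - 2101} = \sqrt{\sqrt{-21112 + 7822} - 2101} = \sqrt{\sqrt{-13290} - 2101} = \sqrt{i \sqrt{13290} - 2101} = \sqrt{-2101 + i \sqrt{13290}}$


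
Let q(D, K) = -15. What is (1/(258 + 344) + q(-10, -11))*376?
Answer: -1697452/301 ≈ -5639.4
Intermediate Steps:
(1/(258 + 344) + q(-10, -11))*376 = (1/(258 + 344) - 15)*376 = (1/602 - 15)*376 = -9029/602*376 = -1697452/301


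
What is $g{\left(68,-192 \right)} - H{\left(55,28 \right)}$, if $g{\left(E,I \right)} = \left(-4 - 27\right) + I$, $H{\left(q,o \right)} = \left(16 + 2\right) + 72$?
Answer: $-313$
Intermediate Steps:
$H{\left(q,o \right)} = 90$ ($H{\left(q,o \right)} = 18 + 72 = 90$)
$g{\left(E,I \right)} = -31 + I$
$g{\left(68,-192 \right)} - H{\left(55,28 \right)} = \left(-31 - 192\right) - 90 = -223 - 90 = -313$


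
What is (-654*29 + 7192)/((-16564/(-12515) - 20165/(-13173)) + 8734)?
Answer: -1941062758530/1440358632277 ≈ -1.3476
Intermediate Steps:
(-654*29 + 7192)/((-16564/(-12515) - 20165/(-13173)) + 8734) = (-18966 + 7192)/((-16564*(-1/12515) - 20165*(-1/13173)) + 8734) = -11774/((16564/12515 + 20165/13173) + 8734) = -11774/(470562547/164860095 + 8734) = -11774/1440358632277/164860095 = -11774*164860095/1440358632277 = -1941062758530/1440358632277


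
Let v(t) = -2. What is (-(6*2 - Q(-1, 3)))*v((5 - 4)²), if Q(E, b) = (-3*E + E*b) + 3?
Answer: 18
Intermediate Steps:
Q(E, b) = 3 - 3*E + E*b
(-(6*2 - Q(-1, 3)))*v((5 - 4)²) = -(6*2 - (3 - 3*(-1) - 1*3))*(-2) = -(12 - (3 + 3 - 3))*(-2) = -(12 - 1*3)*(-2) = -(12 - 3)*(-2) = -1*9*(-2) = -9*(-2) = 18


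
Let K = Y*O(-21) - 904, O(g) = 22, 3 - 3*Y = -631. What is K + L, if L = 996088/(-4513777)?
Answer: 50713810108/13541331 ≈ 3745.1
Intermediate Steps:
Y = 634/3 (Y = 1 - ⅓*(-631) = 1 + 631/3 = 634/3 ≈ 211.33)
K = 11236/3 (K = (634/3)*22 - 904 = 13948/3 - 904 = 11236/3 ≈ 3745.3)
L = -996088/4513777 (L = 996088*(-1/4513777) = -996088/4513777 ≈ -0.22068)
K + L = 11236/3 - 996088/4513777 = 50713810108/13541331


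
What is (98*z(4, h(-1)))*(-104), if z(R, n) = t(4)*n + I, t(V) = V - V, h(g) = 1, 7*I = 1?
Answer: -1456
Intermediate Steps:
I = ⅐ (I = (⅐)*1 = ⅐ ≈ 0.14286)
t(V) = 0
z(R, n) = ⅐ (z(R, n) = 0*n + ⅐ = 0 + ⅐ = ⅐)
(98*z(4, h(-1)))*(-104) = (98*(⅐))*(-104) = 14*(-104) = -1456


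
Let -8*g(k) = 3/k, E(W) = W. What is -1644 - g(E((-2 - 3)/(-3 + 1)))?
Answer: -32877/20 ≈ -1643.8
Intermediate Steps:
g(k) = -3/(8*k)
-1644 - g(E((-2 - 3)/(-3 + 1))) = -1644 - (-3)/(8*((-2 - 3)/(-3 + 1))) = -1644 - (-3)/(8*((-5/(-2)))) = -1644 - (-3)/(8*((-5*(-1/2)))) = -1644 - (-3)/(8*5/2) = -1644 - (-3)*2/(8*5) = -1644 - 1*(-3/20) = -1644 + 3/20 = -32877/20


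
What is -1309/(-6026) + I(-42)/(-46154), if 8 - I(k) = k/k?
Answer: 15093351/69531001 ≈ 0.21707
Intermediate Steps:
I(k) = 7 (I(k) = 8 - k/k = 8 - 1*1 = 8 - 1 = 7)
-1309/(-6026) + I(-42)/(-46154) = -1309/(-6026) + 7/(-46154) = -1309*(-1/6026) + 7*(-1/46154) = 1309/6026 - 7/46154 = 15093351/69531001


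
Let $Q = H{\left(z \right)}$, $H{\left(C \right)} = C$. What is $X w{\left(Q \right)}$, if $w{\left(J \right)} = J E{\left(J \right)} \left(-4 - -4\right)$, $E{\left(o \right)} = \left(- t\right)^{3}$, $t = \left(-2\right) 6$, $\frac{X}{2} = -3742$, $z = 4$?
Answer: $0$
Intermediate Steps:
$X = -7484$ ($X = 2 \left(-3742\right) = -7484$)
$Q = 4$
$t = -12$
$E{\left(o \right)} = 1728$ ($E{\left(o \right)} = \left(\left(-1\right) \left(-12\right)\right)^{3} = 12^{3} = 1728$)
$w{\left(J \right)} = 0$ ($w{\left(J \right)} = J 1728 \left(-4 - -4\right) = 1728 J \left(-4 + 4\right) = 1728 J 0 = 0$)
$X w{\left(Q \right)} = \left(-7484\right) 0 = 0$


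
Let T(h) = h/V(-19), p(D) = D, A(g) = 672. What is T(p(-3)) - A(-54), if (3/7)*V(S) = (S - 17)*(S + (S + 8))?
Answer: -564481/840 ≈ -672.00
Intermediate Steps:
V(S) = 7*(-17 + S)*(8 + 2*S)/3 (V(S) = 7*((S - 17)*(S + (S + 8)))/3 = 7*((-17 + S)*(S + (8 + S)))/3 = 7*((-17 + S)*(8 + 2*S))/3 = 7*(-17 + S)*(8 + 2*S)/3)
T(h) = h/2520 (T(h) = h/(-952/3 - 182/3*(-19) + (14/3)*(-19)**2) = h/(-952/3 + 3458/3 + (14/3)*361) = h/(-952/3 + 3458/3 + 5054/3) = h/2520)
T(p(-3)) - A(-54) = (1/2520)*(-3) - 1*672 = -1/840 - 672 = -564481/840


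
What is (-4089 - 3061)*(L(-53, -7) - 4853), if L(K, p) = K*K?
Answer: 14614600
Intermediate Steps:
L(K, p) = K²
(-4089 - 3061)*(L(-53, -7) - 4853) = (-4089 - 3061)*((-53)² - 4853) = -7150*(2809 - 4853) = -7150*(-2044) = 14614600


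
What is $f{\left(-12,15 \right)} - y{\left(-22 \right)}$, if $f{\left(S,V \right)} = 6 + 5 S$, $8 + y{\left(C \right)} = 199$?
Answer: $-245$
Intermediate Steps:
$y{\left(C \right)} = 191$ ($y{\left(C \right)} = -8 + 199 = 191$)
$f{\left(-12,15 \right)} - y{\left(-22 \right)} = \left(6 + 5 \left(-12\right)\right) - 191 = \left(6 - 60\right) - 191 = -54 - 191 = -245$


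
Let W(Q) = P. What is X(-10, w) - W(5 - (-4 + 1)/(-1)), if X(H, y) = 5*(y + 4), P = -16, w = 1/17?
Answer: 617/17 ≈ 36.294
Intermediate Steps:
w = 1/17 ≈ 0.058824
X(H, y) = 20 + 5*y (X(H, y) = 5*(4 + y) = 20 + 5*y)
W(Q) = -16
X(-10, w) - W(5 - (-4 + 1)/(-1)) = (20 + 5*(1/17)) - 1*(-16) = (20 + 5/17) + 16 = 345/17 + 16 = 617/17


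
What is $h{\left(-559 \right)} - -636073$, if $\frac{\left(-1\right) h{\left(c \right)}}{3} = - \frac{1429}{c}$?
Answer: $\frac{355560520}{559} \approx 6.3607 \cdot 10^{5}$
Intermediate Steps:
$h{\left(c \right)} = \frac{4287}{c}$ ($h{\left(c \right)} = - 3 \left(- \frac{1429}{c}\right) = \frac{4287}{c}$)
$h{\left(-559 \right)} - -636073 = \frac{4287}{-559} - -636073 = 4287 \left(- \frac{1}{559}\right) + 636073 = - \frac{4287}{559} + 636073 = \frac{355560520}{559}$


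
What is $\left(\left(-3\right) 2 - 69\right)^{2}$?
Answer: $5625$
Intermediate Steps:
$\left(\left(-3\right) 2 - 69\right)^{2} = \left(-6 - 69\right)^{2} = \left(-75\right)^{2} = 5625$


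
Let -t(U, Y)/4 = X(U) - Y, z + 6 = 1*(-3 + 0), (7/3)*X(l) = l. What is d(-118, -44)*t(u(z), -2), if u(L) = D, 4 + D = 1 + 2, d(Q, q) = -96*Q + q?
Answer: -70928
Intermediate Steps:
X(l) = 3*l/7
d(Q, q) = q - 96*Q
z = -9 (z = -6 + 1*(-3 + 0) = -6 + 1*(-3) = -6 - 3 = -9)
D = -1 (D = -4 + (1 + 2) = -4 + 3 = -1)
u(L) = -1
t(U, Y) = 4*Y - 12*U/7 (t(U, Y) = -4*(3*U/7 - Y) = -4*(-Y + 3*U/7) = 4*Y - 12*U/7)
d(-118, -44)*t(u(z), -2) = (-44 - 96*(-118))*(4*(-2) - 12/7*(-1)) = (-44 + 11328)*(-8 + 12/7) = 11284*(-44/7) = -70928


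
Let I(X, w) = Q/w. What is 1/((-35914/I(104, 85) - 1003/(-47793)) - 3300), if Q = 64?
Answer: -1529376/77995515289 ≈ -1.9609e-5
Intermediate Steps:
I(X, w) = 64/w
1/((-35914/I(104, 85) - 1003/(-47793)) - 3300) = 1/((-35914/(64/85) - 1003/(-47793)) - 3300) = 1/((-35914/(64*(1/85)) - 1003*(-1/47793)) - 3300) = 1/((-35914/64/85 + 1003/47793) - 3300) = 1/((-35914*85/64 + 1003/47793) - 3300) = 1/((-1526345/32 + 1003/47793) - 3300) = 1/(-72948574489/1529376 - 3300) = 1/(-77995515289/1529376) = -1529376/77995515289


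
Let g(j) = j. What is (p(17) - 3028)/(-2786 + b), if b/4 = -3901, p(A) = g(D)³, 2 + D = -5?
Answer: 3371/18390 ≈ 0.18331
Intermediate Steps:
D = -7 (D = -2 - 5 = -7)
p(A) = -343 (p(A) = (-7)³ = -343)
b = -15604 (b = 4*(-3901) = -15604)
(p(17) - 3028)/(-2786 + b) = (-343 - 3028)/(-2786 - 15604) = -3371/(-18390) = -3371*(-1/18390) = 3371/18390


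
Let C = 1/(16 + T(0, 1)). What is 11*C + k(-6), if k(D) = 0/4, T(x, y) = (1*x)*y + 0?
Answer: 11/16 ≈ 0.68750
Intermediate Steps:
T(x, y) = x*y (T(x, y) = x*y + 0 = x*y)
k(D) = 0 (k(D) = 0*(1/4) = 0)
C = 1/16 (C = 1/(16 + 0*1) = 1/(16 + 0) = 1/16 ≈ 0.062500)
11*C + k(-6) = 11*(1/16) + 0 = 11/16 + 0 = 11/16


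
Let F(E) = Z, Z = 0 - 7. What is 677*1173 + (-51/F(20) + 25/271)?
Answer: 1506461533/1897 ≈ 7.9413e+5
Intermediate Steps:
Z = -7
F(E) = -7
677*1173 + (-51/F(20) + 25/271) = 677*1173 + (-51/(-7) + 25/271) = 794121 + (-51*(-⅐) + 25*(1/271)) = 794121 + (51/7 + 25/271) = 794121 + 13996/1897 = 1506461533/1897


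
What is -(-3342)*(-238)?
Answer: -795396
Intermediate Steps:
-(-3342)*(-238) = -3342*238 = -795396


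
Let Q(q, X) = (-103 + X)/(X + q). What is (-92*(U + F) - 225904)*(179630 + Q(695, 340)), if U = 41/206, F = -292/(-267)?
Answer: -385211723017596482/9487845 ≈ -4.0601e+10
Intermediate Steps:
F = 292/267 (F = -292*(-1/267) = 292/267 ≈ 1.0936)
U = 41/206 (U = 41*(1/206) = 41/206 ≈ 0.19903)
Q(q, X) = (-103 + X)/(X + q)
(-92*(U + F) - 225904)*(179630 + Q(695, 340)) = (-92*(41/206 + 292/267) - 225904)*(179630 + (-103 + 340)/(340 + 695)) = (-92*71099/55002 - 225904)*(179630 + 237/1035) = (-3270554/27501 - 225904)*(179630 + (1/1035)*237) = -6215856458*(179630 + 79/345)/27501 = -6215856458/27501*61972429/345 = -385211723017596482/9487845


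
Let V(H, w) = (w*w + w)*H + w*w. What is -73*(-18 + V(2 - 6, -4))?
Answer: 3650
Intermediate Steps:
V(H, w) = w**2 + H*(w + w**2) (V(H, w) = (w**2 + w)*H + w**2 = (w + w**2)*H + w**2 = H*(w + w**2) + w**2 = w**2 + H*(w + w**2))
-73*(-18 + V(2 - 6, -4)) = -73*(-18 - 4*((2 - 6) - 4 + (2 - 6)*(-4))) = -73*(-18 - 4*(-4 - 4 - 4*(-4))) = -73*(-18 - 4*(-4 - 4 + 16)) = -73*(-18 - 4*8) = -73*(-18 - 32) = -73*(-50) = 3650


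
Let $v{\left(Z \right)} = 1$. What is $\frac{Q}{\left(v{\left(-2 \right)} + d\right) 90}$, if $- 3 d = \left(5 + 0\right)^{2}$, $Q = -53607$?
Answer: $\frac{17869}{220} \approx 81.223$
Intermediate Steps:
$d = - \frac{25}{3}$ ($d = - \frac{\left(5 + 0\right)^{2}}{3} = - \frac{5^{2}}{3} = \left(- \frac{1}{3}\right) 25 = - \frac{25}{3} \approx -8.3333$)
$\frac{Q}{\left(v{\left(-2 \right)} + d\right) 90} = - \frac{53607}{\left(1 - \frac{25}{3}\right) 90} = - \frac{53607}{\left(- \frac{22}{3}\right) 90} = - \frac{53607}{-660} = \left(-53607\right) \left(- \frac{1}{660}\right) = \frac{17869}{220}$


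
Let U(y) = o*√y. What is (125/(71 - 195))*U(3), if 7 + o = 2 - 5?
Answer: 625*√3/62 ≈ 17.460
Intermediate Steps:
o = -10 (o = -7 + (2 - 5) = -7 - 3 = -10)
U(y) = -10*√y
(125/(71 - 195))*U(3) = (125/(71 - 195))*(-10*√3) = (125/(-124))*(-10*√3) = (125*(-1/124))*(-10*√3) = -(-625)*√3/62 = 625*√3/62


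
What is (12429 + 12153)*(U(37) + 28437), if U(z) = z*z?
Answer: 732691092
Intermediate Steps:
U(z) = z²
(12429 + 12153)*(U(37) + 28437) = (12429 + 12153)*(37² + 28437) = 24582*(1369 + 28437) = 24582*29806 = 732691092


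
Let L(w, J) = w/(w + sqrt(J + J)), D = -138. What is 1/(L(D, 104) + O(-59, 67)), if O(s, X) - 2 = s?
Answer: -21971/1230129 - 23*sqrt(13)/2460258 ≈ -0.017894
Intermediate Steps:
O(s, X) = 2 + s
L(w, J) = w/(w + sqrt(2)*sqrt(J)) (L(w, J) = w/(w + sqrt(2*J)) = w/(w + sqrt(2)*sqrt(J)))
1/(L(D, 104) + O(-59, 67)) = 1/(-138/(-138 + sqrt(2)*sqrt(104)) + (2 - 59)) = 1/(-138/(-138 + sqrt(2)*(2*sqrt(26))) - 57) = 1/(-138/(-138 + 4*sqrt(13)) - 57) = 1/(-57 - 138/(-138 + 4*sqrt(13)))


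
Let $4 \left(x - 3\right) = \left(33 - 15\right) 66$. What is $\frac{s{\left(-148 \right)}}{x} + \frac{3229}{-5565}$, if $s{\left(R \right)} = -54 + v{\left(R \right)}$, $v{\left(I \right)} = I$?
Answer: $- \frac{69761}{55650} \approx -1.2536$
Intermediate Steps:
$s{\left(R \right)} = -54 + R$
$x = 300$ ($x = 3 + \frac{\left(33 - 15\right) 66}{4} = 3 + \frac{18 \cdot 66}{4} = 3 + \frac{1}{4} \cdot 1188 = 3 + 297 = 300$)
$\frac{s{\left(-148 \right)}}{x} + \frac{3229}{-5565} = \frac{-54 - 148}{300} + \frac{3229}{-5565} = \left(-202\right) \frac{1}{300} + 3229 \left(- \frac{1}{5565}\right) = - \frac{101}{150} - \frac{3229}{5565} = - \frac{69761}{55650}$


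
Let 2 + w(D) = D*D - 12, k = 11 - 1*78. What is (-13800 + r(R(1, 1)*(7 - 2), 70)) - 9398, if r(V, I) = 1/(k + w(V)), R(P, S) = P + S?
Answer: -440761/19 ≈ -23198.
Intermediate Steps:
k = -67 (k = 11 - 78 = -67)
w(D) = -14 + D² (w(D) = -2 + (D*D - 12) = -2 + (D² - 12) = -2 + (-12 + D²) = -14 + D²)
r(V, I) = 1/(-81 + V²) (r(V, I) = 1/(-67 + (-14 + V²)) = 1/(-81 + V²))
(-13800 + r(R(1, 1)*(7 - 2), 70)) - 9398 = (-13800 + 1/(-81 + ((1 + 1)*(7 - 2))²)) - 9398 = (-13800 + 1/(-81 + (2*5)²)) - 9398 = (-13800 + 1/(-81 + 10²)) - 9398 = (-13800 + 1/(-81 + 100)) - 9398 = (-13800 + 1/19) - 9398 = -262199/19 - 9398 = -440761/19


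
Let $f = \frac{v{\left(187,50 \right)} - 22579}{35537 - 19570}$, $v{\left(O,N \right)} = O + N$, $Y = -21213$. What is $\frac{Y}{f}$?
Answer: $\frac{338707971}{22342} \approx 15160.0$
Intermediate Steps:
$v{\left(O,N \right)} = N + O$
$f = - \frac{22342}{15967}$ ($f = \frac{\left(50 + 187\right) - 22579}{35537 - 19570} = \frac{237 - 22579}{15967} = \left(-22342\right) \frac{1}{15967} = - \frac{22342}{15967} \approx -1.3993$)
$\frac{Y}{f} = - \frac{21213}{- \frac{22342}{15967}} = \left(-21213\right) \left(- \frac{15967}{22342}\right) = \frac{338707971}{22342}$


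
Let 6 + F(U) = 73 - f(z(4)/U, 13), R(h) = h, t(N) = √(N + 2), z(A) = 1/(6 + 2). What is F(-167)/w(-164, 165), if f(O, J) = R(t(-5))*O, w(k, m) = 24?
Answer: 67/24 + I*√3/32064 ≈ 2.7917 + 5.4019e-5*I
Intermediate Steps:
z(A) = ⅛ (z(A) = 1/8 = ⅛)
t(N) = √(2 + N)
f(O, J) = I*O*√3 (f(O, J) = √(2 - 5)*O = √(-3)*O = (I*√3)*O = I*O*√3)
F(U) = 67 - I*√3/(8*U) (F(U) = -6 + (73 - I*1/(8*U)*√3) = -6 + (73 - I*√3/(8*U)) = 67 - I*√3/(8*U))
F(-167)/w(-164, 165) = (67 - ⅛*I*√3/(-167))/24 = (67 - ⅛*I*√3*(-1/167))*(1/24) = (67 + I*√3/1336)*(1/24) = 67/24 + I*√3/32064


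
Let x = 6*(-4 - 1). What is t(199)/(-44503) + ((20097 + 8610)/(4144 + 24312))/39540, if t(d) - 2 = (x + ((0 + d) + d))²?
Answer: -50791106284873/16690853710240 ≈ -3.0430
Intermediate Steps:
x = -30 (x = 6*(-5) = -30)
t(d) = 2 + (-30 + 2*d)² (t(d) = 2 + (-30 + ((0 + d) + d))² = 2 + (-30 + (d + d))² = 2 + (-30 + 2*d)²)
t(199)/(-44503) + ((20097 + 8610)/(4144 + 24312))/39540 = (2 + 4*(-15 + 199)²)/(-44503) + ((20097 + 8610)/(4144 + 24312))/39540 = (2 + 4*184²)*(-1/44503) + (28707/28456)*(1/39540) = (2 + 4*33856)*(-1/44503) + (28707*(1/28456))*(1/39540) = (2 + 135424)*(-1/44503) + (28707/28456)*(1/39540) = 135426*(-1/44503) + 9569/375050080 = -135426/44503 + 9569/375050080 = -50791106284873/16690853710240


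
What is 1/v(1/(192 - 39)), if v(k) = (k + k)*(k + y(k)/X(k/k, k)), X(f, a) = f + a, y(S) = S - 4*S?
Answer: -1802493/305 ≈ -5909.8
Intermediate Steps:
y(S) = -3*S
X(f, a) = a + f
v(k) = 2*k*(k - 3*k/(1 + k)) (v(k) = (k + k)*(k + (-3*k)/(k + k/k)) = (2*k)*(k + (-3*k)/(k + 1)) = (2*k)*(k + (-3*k)/(1 + k)) = (2*k)*(k - 3*k/(1 + k)) = 2*k*(k - 3*k/(1 + k)))
1/v(1/(192 - 39)) = 1/(2*(1/(192 - 39))**2*(-2 + 1/(192 - 39))/(1 + 1/(192 - 39))) = 1/(2*(1/153)**2*(-2 + 1/153)/(1 + 1/153)) = 1/(2*(1/23409)*(-305/153)/(154/153)) = 1/(2*(1/23409)*(153/154)*(-305/153)) = 1/(-305/1802493) = -1802493/305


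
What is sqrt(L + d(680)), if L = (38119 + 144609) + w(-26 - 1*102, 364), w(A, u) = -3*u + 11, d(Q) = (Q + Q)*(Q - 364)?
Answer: 29*sqrt(727) ≈ 781.92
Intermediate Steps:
d(Q) = 2*Q*(-364 + Q) (d(Q) = (2*Q)*(-364 + Q) = 2*Q*(-364 + Q))
w(A, u) = 11 - 3*u
L = 181647 (L = (38119 + 144609) + (11 - 3*364) = 182728 + (11 - 1092) = 182728 - 1081 = 181647)
sqrt(L + d(680)) = sqrt(181647 + 2*680*(-364 + 680)) = sqrt(181647 + 2*680*316) = sqrt(181647 + 429760) = sqrt(611407) = 29*sqrt(727)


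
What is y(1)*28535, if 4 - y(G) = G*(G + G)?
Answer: 57070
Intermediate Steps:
y(G) = 4 - 2*G**2 (y(G) = 4 - G*(G + G) = 4 - G*2*G = 4 - 2*G**2)
y(1)*28535 = (4 - 2*1**2)*28535 = (4 - 2*1)*28535 = (4 - 2)*28535 = 2*28535 = 57070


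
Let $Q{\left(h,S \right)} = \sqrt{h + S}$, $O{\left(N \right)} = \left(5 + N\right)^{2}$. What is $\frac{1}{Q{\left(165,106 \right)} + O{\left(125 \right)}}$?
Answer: $\frac{16900}{285609729} - \frac{\sqrt{271}}{285609729} \approx 5.9114 \cdot 10^{-5}$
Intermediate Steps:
$Q{\left(h,S \right)} = \sqrt{S + h}$
$\frac{1}{Q{\left(165,106 \right)} + O{\left(125 \right)}} = \frac{1}{\sqrt{106 + 165} + \left(5 + 125\right)^{2}} = \frac{1}{\sqrt{271} + 130^{2}} = \frac{1}{\sqrt{271} + 16900} = \frac{1}{16900 + \sqrt{271}}$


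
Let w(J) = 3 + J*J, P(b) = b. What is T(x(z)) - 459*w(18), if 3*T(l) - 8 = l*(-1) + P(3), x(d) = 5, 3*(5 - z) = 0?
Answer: -150091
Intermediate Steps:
z = 5 (z = 5 - 1/3*0 = 5 + 0 = 5)
w(J) = 3 + J**2
T(l) = 11/3 - l/3 (T(l) = 8/3 + (l*(-1) + 3)/3 = 8/3 + (-l + 3)/3 = 8/3 + (3 - l)/3 = 8/3 + (1 - l/3) = 11/3 - l/3)
T(x(z)) - 459*w(18) = (11/3 - 1/3*5) - 459*(3 + 18**2) = (11/3 - 5/3) - 459*(3 + 324) = 2 - 459*327 = 2 - 150093 = -150091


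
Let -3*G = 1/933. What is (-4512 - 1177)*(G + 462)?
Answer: -7356656393/2799 ≈ -2.6283e+6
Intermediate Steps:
G = -1/2799 (G = -1/3/933 = -1/3*1/933 = -1/2799 ≈ -0.00035727)
(-4512 - 1177)*(G + 462) = (-4512 - 1177)*(-1/2799 + 462) = -5689*1293137/2799 = -7356656393/2799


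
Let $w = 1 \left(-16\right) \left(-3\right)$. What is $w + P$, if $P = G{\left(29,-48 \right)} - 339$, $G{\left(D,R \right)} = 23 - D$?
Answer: $-297$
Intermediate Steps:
$P = -345$ ($P = \left(23 - 29\right) - 339 = -6 - 339 = -345$)
$w = 48$ ($w = \left(-16\right) \left(-3\right) = 48$)
$w + P = 48 - 345 = -297$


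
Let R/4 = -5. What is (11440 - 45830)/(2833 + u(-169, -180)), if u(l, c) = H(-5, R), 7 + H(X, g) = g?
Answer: -17195/1403 ≈ -12.256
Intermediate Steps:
R = -20 (R = 4*(-5) = -20)
H(X, g) = -7 + g
u(l, c) = -27 (u(l, c) = -7 - 20 = -27)
(11440 - 45830)/(2833 + u(-169, -180)) = (11440 - 45830)/(2833 - 27) = -34390/2806 = -34390*1/2806 = -17195/1403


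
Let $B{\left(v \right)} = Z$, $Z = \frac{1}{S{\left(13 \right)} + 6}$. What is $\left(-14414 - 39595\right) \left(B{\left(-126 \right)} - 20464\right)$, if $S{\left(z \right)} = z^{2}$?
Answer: $\frac{193416976791}{175} \approx 1.1052 \cdot 10^{9}$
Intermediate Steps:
$Z = \frac{1}{175}$ ($Z = \frac{1}{13^{2} + 6} = \frac{1}{169 + 6} = \frac{1}{175} \approx 0.0057143$)
$B{\left(v \right)} = \frac{1}{175}$
$\left(-14414 - 39595\right) \left(B{\left(-126 \right)} - 20464\right) = \left(-14414 - 39595\right) \left(\frac{1}{175} - 20464\right) = \left(-54009\right) \left(- \frac{3581199}{175}\right) = \frac{193416976791}{175}$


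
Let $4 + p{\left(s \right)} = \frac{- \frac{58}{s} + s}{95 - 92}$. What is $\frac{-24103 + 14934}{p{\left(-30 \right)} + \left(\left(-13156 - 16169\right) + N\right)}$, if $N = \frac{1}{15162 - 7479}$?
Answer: $\frac{1056681405}{3381098771} \approx 0.31253$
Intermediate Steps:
$N = \frac{1}{7683} \approx 0.00013016$
$p{\left(s \right)} = -4 - \frac{58}{3 s} + \frac{s}{3}$ ($p{\left(s \right)} = -4 + \frac{- \frac{58}{s} + s}{95 - 92} = -4 + \frac{s - \frac{58}{s}}{3} = -4 + \left(s - \frac{58}{s}\right) \frac{1}{3} = -4 + \left(- \frac{58}{3 s} + \frac{s}{3}\right) = -4 - \frac{58}{3 s} + \frac{s}{3}$)
$\frac{-24103 + 14934}{p{\left(-30 \right)} + \left(\left(-13156 - 16169\right) + N\right)} = \frac{-24103 + 14934}{\frac{-58 - 30 \left(-12 - 30\right)}{3 \left(-30\right)} + \left(\left(-13156 - 16169\right) + \frac{1}{7683}\right)} = - \frac{9169}{\frac{1}{3} \left(- \frac{1}{30}\right) \left(-58 - -1260\right) + \left(-29325 + \frac{1}{7683}\right)} = - \frac{9169}{\frac{1}{3} \left(- \frac{1}{30}\right) \left(-58 + 1260\right) - \frac{225303974}{7683}} = - \frac{9169}{\frac{1}{3} \left(- \frac{1}{30}\right) 1202 - \frac{225303974}{7683}} = - \frac{9169}{- \frac{601}{45} - \frac{225303974}{7683}} = - \frac{9169}{- \frac{3381098771}{115245}} = \left(-9169\right) \left(- \frac{115245}{3381098771}\right) = \frac{1056681405}{3381098771}$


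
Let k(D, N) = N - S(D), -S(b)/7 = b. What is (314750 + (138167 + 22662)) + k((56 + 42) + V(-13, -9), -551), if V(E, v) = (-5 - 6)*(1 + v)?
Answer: 476330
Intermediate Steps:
S(b) = -7*b
V(E, v) = -11 - 11*v (V(E, v) = -11*(1 + v) = -11 - 11*v)
k(D, N) = N + 7*D (k(D, N) = N - (-7)*D = N + 7*D)
(314750 + (138167 + 22662)) + k((56 + 42) + V(-13, -9), -551) = (314750 + (138167 + 22662)) + (-551 + 7*((56 + 42) + (-11 - 11*(-9)))) = (314750 + 160829) + (-551 + 7*(98 + (-11 + 99))) = 475579 + (-551 + 7*(98 + 88)) = 475579 + (-551 + 7*186) = 475579 + (-551 + 1302) = 475579 + 751 = 476330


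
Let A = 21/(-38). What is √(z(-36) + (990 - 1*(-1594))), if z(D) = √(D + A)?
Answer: √(3731296 + 38*I*√52782)/38 ≈ 50.833 + 0.059468*I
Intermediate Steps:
A = -21/38 (A = 21*(-1/38) = -21/38 ≈ -0.55263)
z(D) = √(-21/38 + D) (z(D) = √(D - 21/38) = √(-21/38 + D))
√(z(-36) + (990 - 1*(-1594))) = √(√(-798 + 1444*(-36))/38 + (990 - 1*(-1594))) = √(√(-798 - 51984)/38 + (990 + 1594)) = √(√(-52782)/38 + 2584) = √((I*√52782)/38 + 2584) = √(I*√52782/38 + 2584) = √(2584 + I*√52782/38)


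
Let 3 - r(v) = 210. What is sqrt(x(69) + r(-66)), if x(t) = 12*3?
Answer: 3*I*sqrt(19) ≈ 13.077*I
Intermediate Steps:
r(v) = -207 (r(v) = 3 - 1*210 = 3 - 210 = -207)
x(t) = 36
sqrt(x(69) + r(-66)) = sqrt(36 - 207) = sqrt(-171) = 3*I*sqrt(19)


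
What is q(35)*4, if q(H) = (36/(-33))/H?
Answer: -48/385 ≈ -0.12468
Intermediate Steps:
q(H) = -12/(11*H) (q(H) = (36*(-1/33))/H = -12/(11*H))
q(35)*4 = -12/11/35*4 = -12/11*1/35*4 = -12/385*4 = -48/385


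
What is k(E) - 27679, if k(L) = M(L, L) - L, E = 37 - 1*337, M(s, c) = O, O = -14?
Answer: -27393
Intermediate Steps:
M(s, c) = -14
E = -300 (E = 37 - 337 = -300)
k(L) = -14 - L
k(E) - 27679 = (-14 - 1*(-300)) - 27679 = (-14 + 300) - 27679 = 286 - 27679 = -27393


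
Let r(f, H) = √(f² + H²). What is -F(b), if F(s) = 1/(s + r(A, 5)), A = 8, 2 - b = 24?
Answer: 22/395 + √89/395 ≈ 0.079580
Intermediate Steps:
b = -22 (b = 2 - 1*24 = 2 - 24 = -22)
r(f, H) = √(H² + f²)
F(s) = 1/(s + √89) (F(s) = 1/(s + √(5² + 8²)) = 1/(s + √(25 + 64)) = 1/(s + √89))
-F(b) = -1/(-22 + √89)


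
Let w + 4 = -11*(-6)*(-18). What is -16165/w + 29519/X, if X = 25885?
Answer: 453617673/30854920 ≈ 14.702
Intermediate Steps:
w = -1192 (w = -4 - 11*(-6)*(-18) = -4 + 66*(-18) = -4 - 1188 = -1192)
-16165/w + 29519/X = -16165/(-1192) + 29519/25885 = -16165*(-1/1192) + 29519*(1/25885) = 16165/1192 + 29519/25885 = 453617673/30854920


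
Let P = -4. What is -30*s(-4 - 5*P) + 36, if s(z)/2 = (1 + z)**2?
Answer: -17304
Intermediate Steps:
s(z) = 2*(1 + z)**2
-30*s(-4 - 5*P) + 36 = -60*(1 + (-4 - 5*(-4)))**2 + 36 = -60*(1 + (-4 + 20))**2 + 36 = -60*(1 + 16)**2 + 36 = -60*17**2 + 36 = -60*289 + 36 = -30*578 + 36 = -17340 + 36 = -17304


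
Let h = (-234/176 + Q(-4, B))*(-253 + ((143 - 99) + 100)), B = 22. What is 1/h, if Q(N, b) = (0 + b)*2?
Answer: -88/409295 ≈ -0.00021500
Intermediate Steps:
Q(N, b) = 2*b (Q(N, b) = b*2 = 2*b)
h = -409295/88 (h = (-234/176 + 2*22)*(-253 + ((143 - 99) + 100)) = (-234*1/176 + 44)*(-253 + (44 + 100)) = (-117/88 + 44)*(-253 + 144) = (3755/88)*(-109) = -409295/88 ≈ -4651.1)
1/h = 1/(-409295/88) = -88/409295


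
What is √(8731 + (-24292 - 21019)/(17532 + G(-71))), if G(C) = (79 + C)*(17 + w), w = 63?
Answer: √14705822747/1298 ≈ 93.427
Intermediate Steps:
G(C) = 6320 + 80*C (G(C) = (79 + C)*(17 + 63) = (79 + C)*80 = 6320 + 80*C)
√(8731 + (-24292 - 21019)/(17532 + G(-71))) = √(8731 + (-24292 - 21019)/(17532 + (6320 + 80*(-71)))) = √(8731 - 45311/(17532 + (6320 - 5680))) = √(8731 - 45311/(17532 + 640)) = √(8731 - 45311/18172) = √(8731 - 45311*1/18172) = √(8731 - 6473/2596) = √(22659203/2596) = √14705822747/1298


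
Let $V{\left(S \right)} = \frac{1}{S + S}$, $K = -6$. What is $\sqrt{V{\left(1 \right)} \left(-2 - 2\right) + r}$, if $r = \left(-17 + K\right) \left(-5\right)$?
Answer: $\sqrt{113} \approx 10.63$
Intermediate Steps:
$V{\left(S \right)} = \frac{1}{2 S}$
$r = 115$ ($r = \left(-17 - 6\right) \left(-5\right) = \left(-23\right) \left(-5\right) = 115$)
$\sqrt{V{\left(1 \right)} \left(-2 - 2\right) + r} = \sqrt{\frac{1}{2 \cdot 1} \left(-2 - 2\right) + 115} = \sqrt{\frac{1}{2} \cdot 1 \left(-2 - 2\right) + 115} = \sqrt{\frac{1}{2} \left(-4\right) + 115} = \sqrt{-2 + 115} = \sqrt{113}$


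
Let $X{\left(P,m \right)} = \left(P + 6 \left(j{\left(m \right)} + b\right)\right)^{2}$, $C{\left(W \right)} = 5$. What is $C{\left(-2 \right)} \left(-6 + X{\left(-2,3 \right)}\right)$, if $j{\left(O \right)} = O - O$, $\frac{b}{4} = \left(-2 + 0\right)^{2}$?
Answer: $44150$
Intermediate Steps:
$b = 16$ ($b = 4 \left(-2 + 0\right)^{2} = 4 \left(-2\right)^{2} = 4 \cdot 4 = 16$)
$j{\left(O \right)} = 0$
$X{\left(P,m \right)} = \left(96 + P\right)^{2}$ ($X{\left(P,m \right)} = \left(P + 6 \left(0 + 16\right)\right)^{2} = \left(P + 6 \cdot 16\right)^{2} = \left(P + 96\right)^{2} = \left(96 + P\right)^{2}$)
$C{\left(-2 \right)} \left(-6 + X{\left(-2,3 \right)}\right) = 5 \left(-6 + \left(96 - 2\right)^{2}\right) = 5 \left(-6 + 94^{2}\right) = 5 \left(-6 + 8836\right) = 5 \cdot 8830 = 44150$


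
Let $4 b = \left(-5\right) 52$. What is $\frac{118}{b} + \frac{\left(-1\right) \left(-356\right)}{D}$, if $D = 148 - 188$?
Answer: $- \frac{1393}{130} \approx -10.715$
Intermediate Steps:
$D = -40$
$b = -65$ ($b = \frac{\left(-5\right) 52}{4} = \frac{1}{4} \left(-260\right) = -65$)
$\frac{118}{b} + \frac{\left(-1\right) \left(-356\right)}{D} = \frac{118}{-65} + \frac{\left(-1\right) \left(-356\right)}{-40} = 118 \left(- \frac{1}{65}\right) + 356 \left(- \frac{1}{40}\right) = - \frac{118}{65} - \frac{89}{10} = - \frac{1393}{130}$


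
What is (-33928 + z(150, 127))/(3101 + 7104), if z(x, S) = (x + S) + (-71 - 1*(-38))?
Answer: -33684/10205 ≈ -3.3007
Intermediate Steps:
z(x, S) = -33 + S + x (z(x, S) = (S + x) + (-71 + 38) = (S + x) - 33 = -33 + S + x)
(-33928 + z(150, 127))/(3101 + 7104) = (-33928 + (-33 + 127 + 150))/(3101 + 7104) = (-33928 + 244)/10205 = -33684*1/10205 = -33684/10205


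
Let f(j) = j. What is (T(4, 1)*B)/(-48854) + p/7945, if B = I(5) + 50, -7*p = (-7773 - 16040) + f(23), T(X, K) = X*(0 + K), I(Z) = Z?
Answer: 115000136/271701521 ≈ 0.42326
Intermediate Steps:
T(X, K) = K*X (T(X, K) = X*K = K*X)
p = 23790/7 (p = -((-7773 - 16040) + 23)/7 = -(-23813 + 23)/7 = -⅐*(-23790) = 23790/7 ≈ 3398.6)
B = 55 (B = 5 + 50 = 55)
(T(4, 1)*B)/(-48854) + p/7945 = ((1*4)*55)/(-48854) + (23790/7)/7945 = (4*55)*(-1/48854) + (23790/7)*(1/7945) = 220*(-1/48854) + 4758/11123 = -110/24427 + 4758/11123 = 115000136/271701521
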